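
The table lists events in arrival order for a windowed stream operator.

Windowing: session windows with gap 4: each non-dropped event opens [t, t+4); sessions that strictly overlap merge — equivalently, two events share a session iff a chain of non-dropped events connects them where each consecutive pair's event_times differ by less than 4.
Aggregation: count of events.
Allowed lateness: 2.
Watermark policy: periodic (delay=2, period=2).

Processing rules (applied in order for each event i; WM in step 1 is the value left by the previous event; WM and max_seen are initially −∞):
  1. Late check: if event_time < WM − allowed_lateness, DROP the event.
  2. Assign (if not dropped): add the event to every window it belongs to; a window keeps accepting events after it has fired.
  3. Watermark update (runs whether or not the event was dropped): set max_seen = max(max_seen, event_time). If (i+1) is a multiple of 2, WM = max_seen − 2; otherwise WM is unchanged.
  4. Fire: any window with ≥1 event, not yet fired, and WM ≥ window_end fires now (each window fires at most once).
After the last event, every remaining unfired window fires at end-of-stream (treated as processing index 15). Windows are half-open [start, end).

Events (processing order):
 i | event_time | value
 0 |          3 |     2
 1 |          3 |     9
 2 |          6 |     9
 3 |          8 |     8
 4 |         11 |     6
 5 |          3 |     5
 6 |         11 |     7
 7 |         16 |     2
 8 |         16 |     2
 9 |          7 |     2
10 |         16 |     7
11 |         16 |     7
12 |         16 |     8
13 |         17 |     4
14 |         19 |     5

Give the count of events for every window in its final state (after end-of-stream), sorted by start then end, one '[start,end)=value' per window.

[3,15)=6 [16,23)=7

i=0 t=3 v=2: → [3,7); WM=−∞
i=1 t=3 v=9: → [3,7); WM=1
i=2 t=6 v=9: → [3,10); WM=1
i=3 t=8 v=8: → [3,12); WM=6
i=4 t=11 v=6: → [3,15); WM=6
i=5 t=3 v=5: DROP (t<6-2); WM=9
i=6 t=11 v=7: → [3,15); WM=9
i=7 t=16 v=2: → [16,20); WM=14
i=8 t=16 v=2: → [16,20); WM=14
i=9 t=7 v=2: DROP (t<14-2); WM=14
i=10 t=16 v=7: → [16,20); WM=14
i=11 t=16 v=7: → [16,20); WM=14
i=12 t=16 v=8: → [16,20); WM=14
i=13 t=17 v=4: → [16,21); WM=15
i=14 t=19 v=5: → [16,23); WM=15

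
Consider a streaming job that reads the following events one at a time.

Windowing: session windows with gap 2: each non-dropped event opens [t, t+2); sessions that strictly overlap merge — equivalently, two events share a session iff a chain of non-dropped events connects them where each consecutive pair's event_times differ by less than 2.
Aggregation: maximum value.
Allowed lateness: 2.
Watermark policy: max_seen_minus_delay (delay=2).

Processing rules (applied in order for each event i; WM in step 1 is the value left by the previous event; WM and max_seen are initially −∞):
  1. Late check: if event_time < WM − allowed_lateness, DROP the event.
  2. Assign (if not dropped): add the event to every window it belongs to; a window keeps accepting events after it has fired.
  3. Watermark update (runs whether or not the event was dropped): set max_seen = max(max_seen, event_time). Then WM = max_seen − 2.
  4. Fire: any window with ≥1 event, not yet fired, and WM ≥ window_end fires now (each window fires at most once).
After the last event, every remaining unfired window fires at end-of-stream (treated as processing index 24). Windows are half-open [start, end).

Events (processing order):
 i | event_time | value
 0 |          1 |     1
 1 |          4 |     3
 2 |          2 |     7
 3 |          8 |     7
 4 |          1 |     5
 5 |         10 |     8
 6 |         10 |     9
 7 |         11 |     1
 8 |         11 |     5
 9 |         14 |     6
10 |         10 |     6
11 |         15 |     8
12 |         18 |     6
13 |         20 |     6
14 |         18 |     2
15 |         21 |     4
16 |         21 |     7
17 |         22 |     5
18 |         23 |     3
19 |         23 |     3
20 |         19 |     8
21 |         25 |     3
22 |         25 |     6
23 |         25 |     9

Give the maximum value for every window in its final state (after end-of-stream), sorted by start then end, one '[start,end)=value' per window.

i=0 t=1 v=1: → [1,3); WM=-1
i=1 t=4 v=3: → [4,6); WM=2
i=2 t=2 v=7: → [1,4); WM=2
i=3 t=8 v=7: → [8,10); WM=6
i=4 t=1 v=5: DROP (t<6-2); WM=6
i=5 t=10 v=8: → [10,12); WM=8
i=6 t=10 v=9: → [10,12); WM=8
i=7 t=11 v=1: → [10,13); WM=9
i=8 t=11 v=5: → [10,13); WM=9
i=9 t=14 v=6: → [14,16); WM=12
i=10 t=10 v=6: → [10,13); WM=12
i=11 t=15 v=8: → [14,17); WM=13
i=12 t=18 v=6: → [18,20); WM=16
i=13 t=20 v=6: → [20,22); WM=18
i=14 t=18 v=2: → [18,20); WM=18
i=15 t=21 v=4: → [20,23); WM=19
i=16 t=21 v=7: → [20,23); WM=19
i=17 t=22 v=5: → [20,24); WM=20
i=18 t=23 v=3: → [20,25); WM=21
i=19 t=23 v=3: → [20,25); WM=21
i=20 t=19 v=8: → [18,25); WM=21
i=21 t=25 v=3: → [25,27); WM=23
i=22 t=25 v=6: → [25,27); WM=23
i=23 t=25 v=9: → [25,27); WM=23

[1,4)=7 [4,6)=3 [8,10)=7 [10,13)=9 [14,17)=8 [18,25)=8 [25,27)=9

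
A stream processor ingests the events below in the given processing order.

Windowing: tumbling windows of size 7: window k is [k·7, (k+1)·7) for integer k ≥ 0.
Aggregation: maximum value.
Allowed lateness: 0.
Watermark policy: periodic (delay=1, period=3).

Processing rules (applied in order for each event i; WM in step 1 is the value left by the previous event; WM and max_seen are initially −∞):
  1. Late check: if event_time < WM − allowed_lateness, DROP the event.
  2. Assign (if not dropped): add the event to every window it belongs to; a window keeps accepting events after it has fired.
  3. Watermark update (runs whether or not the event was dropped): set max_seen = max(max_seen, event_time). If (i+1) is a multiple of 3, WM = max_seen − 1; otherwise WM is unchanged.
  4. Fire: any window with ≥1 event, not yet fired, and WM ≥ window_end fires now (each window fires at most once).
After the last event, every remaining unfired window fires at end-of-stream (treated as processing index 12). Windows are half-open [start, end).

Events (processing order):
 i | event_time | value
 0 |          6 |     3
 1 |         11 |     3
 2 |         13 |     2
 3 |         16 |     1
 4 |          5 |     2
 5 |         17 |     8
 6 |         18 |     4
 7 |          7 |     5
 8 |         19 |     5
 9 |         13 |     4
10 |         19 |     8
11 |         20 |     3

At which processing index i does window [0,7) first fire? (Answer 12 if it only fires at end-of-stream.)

i=0 t=6 v=3: → [0,7); WM=−∞
i=1 t=11 v=3: → [7,14); WM=−∞
i=2 t=13 v=2: → [7,14); WM=12; [0,7) fires=3
i=3 t=16 v=1: → [14,21); WM=12
i=4 t=5 v=2: DROP (t<12-0); WM=12
i=5 t=17 v=8: → [14,21); WM=16; [7,14) fires=3
i=6 t=18 v=4: → [14,21); WM=16
i=7 t=7 v=5: DROP (t<16-0); WM=16
i=8 t=19 v=5: → [14,21); WM=18
i=9 t=13 v=4: DROP (t<18-0); WM=18
i=10 t=19 v=8: → [14,21); WM=18
i=11 t=20 v=3: → [14,21); WM=19

2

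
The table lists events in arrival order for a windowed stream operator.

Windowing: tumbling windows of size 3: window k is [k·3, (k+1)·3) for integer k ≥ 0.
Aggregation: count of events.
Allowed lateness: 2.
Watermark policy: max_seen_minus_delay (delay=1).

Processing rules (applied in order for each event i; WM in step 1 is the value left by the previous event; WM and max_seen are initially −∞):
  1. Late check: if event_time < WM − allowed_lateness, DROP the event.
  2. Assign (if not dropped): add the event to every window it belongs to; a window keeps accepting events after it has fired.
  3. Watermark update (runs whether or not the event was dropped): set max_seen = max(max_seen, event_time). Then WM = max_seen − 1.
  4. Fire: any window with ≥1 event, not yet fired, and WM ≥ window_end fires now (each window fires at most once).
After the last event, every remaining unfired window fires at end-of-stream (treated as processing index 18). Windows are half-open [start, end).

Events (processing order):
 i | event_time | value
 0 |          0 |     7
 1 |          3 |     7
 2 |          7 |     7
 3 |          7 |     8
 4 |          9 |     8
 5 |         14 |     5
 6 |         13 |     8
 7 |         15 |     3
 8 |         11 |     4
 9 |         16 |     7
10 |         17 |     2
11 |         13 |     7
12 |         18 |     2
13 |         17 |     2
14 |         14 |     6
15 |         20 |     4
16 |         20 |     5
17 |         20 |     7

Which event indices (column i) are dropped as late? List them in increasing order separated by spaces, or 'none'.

i=0 t=0 v=7: → [0,3); WM=-1
i=1 t=3 v=7: → [3,6); WM=2
i=2 t=7 v=7: → [6,9); WM=6; [0,3) fires=1 [3,6) fires=1
i=3 t=7 v=8: → [6,9); WM=6
i=4 t=9 v=8: → [9,12); WM=8
i=5 t=14 v=5: → [12,15); WM=13; [6,9) fires=2 [9,12) fires=1
i=6 t=13 v=8: → [12,15); WM=13
i=7 t=15 v=3: → [15,18); WM=14
i=8 t=11 v=4: DROP (t<14-2); WM=14
i=9 t=16 v=7: → [15,18); WM=15; [12,15) fires=2
i=10 t=17 v=2: → [15,18); WM=16
i=11 t=13 v=7: DROP (t<16-2); WM=16
i=12 t=18 v=2: → [18,21); WM=17
i=13 t=17 v=2: → [15,18); WM=17
i=14 t=14 v=6: DROP (t<17-2); WM=17
i=15 t=20 v=4: → [18,21); WM=19; [15,18) fires=4
i=16 t=20 v=5: → [18,21); WM=19
i=17 t=20 v=7: → [18,21); WM=19

8 11 14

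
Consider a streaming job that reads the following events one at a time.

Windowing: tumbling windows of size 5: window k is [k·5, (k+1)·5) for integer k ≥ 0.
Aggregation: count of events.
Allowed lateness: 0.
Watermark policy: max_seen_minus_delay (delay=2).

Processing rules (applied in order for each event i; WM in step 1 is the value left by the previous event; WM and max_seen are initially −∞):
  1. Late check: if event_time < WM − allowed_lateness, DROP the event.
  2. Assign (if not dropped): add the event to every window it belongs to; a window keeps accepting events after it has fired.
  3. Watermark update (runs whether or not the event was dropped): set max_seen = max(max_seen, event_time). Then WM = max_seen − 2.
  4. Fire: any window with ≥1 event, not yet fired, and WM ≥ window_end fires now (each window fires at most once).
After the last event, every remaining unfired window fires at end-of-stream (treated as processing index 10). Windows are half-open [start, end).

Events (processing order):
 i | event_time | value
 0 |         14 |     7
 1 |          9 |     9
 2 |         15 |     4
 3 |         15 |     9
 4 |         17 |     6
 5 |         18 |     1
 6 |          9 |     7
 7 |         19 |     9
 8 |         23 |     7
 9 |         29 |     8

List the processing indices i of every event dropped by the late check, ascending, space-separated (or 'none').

i=0 t=14 v=7: → [10,15); WM=12
i=1 t=9 v=9: DROP (t<12-0); WM=12
i=2 t=15 v=4: → [15,20); WM=13
i=3 t=15 v=9: → [15,20); WM=13
i=4 t=17 v=6: → [15,20); WM=15; [10,15) fires=1
i=5 t=18 v=1: → [15,20); WM=16
i=6 t=9 v=7: DROP (t<16-0); WM=16
i=7 t=19 v=9: → [15,20); WM=17
i=8 t=23 v=7: → [20,25); WM=21; [15,20) fires=5
i=9 t=29 v=8: → [25,30); WM=27; [20,25) fires=1

1 6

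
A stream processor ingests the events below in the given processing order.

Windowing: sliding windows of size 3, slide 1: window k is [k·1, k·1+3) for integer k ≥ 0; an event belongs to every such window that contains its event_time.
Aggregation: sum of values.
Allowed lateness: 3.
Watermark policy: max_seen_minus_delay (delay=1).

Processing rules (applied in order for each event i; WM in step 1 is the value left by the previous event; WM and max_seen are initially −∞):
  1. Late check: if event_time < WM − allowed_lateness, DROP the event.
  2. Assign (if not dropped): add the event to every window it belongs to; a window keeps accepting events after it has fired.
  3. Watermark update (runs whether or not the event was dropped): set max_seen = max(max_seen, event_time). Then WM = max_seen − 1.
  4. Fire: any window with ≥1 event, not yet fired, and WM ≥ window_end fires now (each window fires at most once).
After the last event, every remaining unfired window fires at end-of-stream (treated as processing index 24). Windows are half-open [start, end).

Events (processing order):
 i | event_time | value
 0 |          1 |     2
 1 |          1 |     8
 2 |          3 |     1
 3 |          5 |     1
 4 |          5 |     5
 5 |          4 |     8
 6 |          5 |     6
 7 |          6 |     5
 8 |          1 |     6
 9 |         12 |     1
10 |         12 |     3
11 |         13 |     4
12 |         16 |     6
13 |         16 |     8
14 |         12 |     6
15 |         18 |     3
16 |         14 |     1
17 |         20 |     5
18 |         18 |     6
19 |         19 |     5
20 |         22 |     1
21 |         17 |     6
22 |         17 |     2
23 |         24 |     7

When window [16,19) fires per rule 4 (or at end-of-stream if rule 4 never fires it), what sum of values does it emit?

17

i=0 t=1 v=2: → [1,4),[0,3); WM=0
i=1 t=1 v=8: → [1,4),[0,3); WM=0
i=2 t=3 v=1: → [3,6),[2,5),[1,4); WM=2
i=3 t=5 v=1: → [5,8),[4,7),[3,6); WM=4; [0,3) fires=10 [1,4) fires=11
i=4 t=5 v=5: → [5,8),[4,7),[3,6); WM=4
i=5 t=4 v=8: → [4,7),[3,6),[2,5); WM=4
i=6 t=5 v=6: → [5,8),[4,7),[3,6); WM=4
i=7 t=6 v=5: → [6,9),[5,8),[4,7); WM=5; [2,5) fires=9
i=8 t=1 v=6: DROP (t<5-3); WM=5
i=9 t=12 v=1: → [12,15),[11,14),[10,13); WM=11; [3,6) fires=21 [4,7) fires=25 [5,8) fires=17 [6,9) fires=5
i=10 t=12 v=3: → [12,15),[11,14),[10,13); WM=11
i=11 t=13 v=4: → [13,16),[12,15),[11,14); WM=12
i=12 t=16 v=6: → [16,19),[15,18),[14,17); WM=15; [10,13) fires=4 [11,14) fires=8 [12,15) fires=8
i=13 t=16 v=8: → [16,19),[15,18),[14,17); WM=15
i=14 t=12 v=6: → [12,15),[11,14),[10,13); WM=15
i=15 t=18 v=3: → [18,21),[17,20),[16,19); WM=17; [13,16) fires=4 [14,17) fires=14
i=16 t=14 v=1: → [14,17),[13,16),[12,15); WM=17
i=17 t=20 v=5: → [20,23),[19,22),[18,21); WM=19; [15,18) fires=14 [16,19) fires=17
i=18 t=18 v=6: → [18,21),[17,20),[16,19); WM=19
i=19 t=19 v=5: → [19,22),[18,21),[17,20); WM=19
i=20 t=22 v=1: → [22,25),[21,24),[20,23); WM=21; [17,20) fires=14 [18,21) fires=19
i=21 t=17 v=6: DROP (t<21-3); WM=21
i=22 t=17 v=2: DROP (t<21-3); WM=21
i=23 t=24 v=7: → [24,27),[23,26),[22,25); WM=23; [19,22) fires=10 [20,23) fires=6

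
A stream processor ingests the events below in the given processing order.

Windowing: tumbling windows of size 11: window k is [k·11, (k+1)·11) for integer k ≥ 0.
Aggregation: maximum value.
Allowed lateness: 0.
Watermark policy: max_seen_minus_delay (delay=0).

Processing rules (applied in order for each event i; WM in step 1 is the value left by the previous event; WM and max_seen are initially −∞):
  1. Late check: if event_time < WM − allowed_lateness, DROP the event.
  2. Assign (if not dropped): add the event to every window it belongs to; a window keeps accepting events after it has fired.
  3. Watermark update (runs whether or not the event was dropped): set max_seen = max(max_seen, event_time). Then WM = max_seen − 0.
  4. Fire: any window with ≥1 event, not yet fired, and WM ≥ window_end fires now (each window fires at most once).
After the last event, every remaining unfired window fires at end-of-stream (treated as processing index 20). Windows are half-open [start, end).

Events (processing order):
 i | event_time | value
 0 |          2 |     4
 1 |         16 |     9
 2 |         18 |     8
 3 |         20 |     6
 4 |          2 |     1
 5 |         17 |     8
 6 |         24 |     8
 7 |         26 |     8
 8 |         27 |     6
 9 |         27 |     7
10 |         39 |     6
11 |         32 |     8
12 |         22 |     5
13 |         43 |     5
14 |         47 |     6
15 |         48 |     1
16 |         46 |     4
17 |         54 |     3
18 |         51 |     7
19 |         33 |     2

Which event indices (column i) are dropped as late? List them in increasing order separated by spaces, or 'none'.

4 5 11 12 16 18 19

i=0 t=2 v=4: → [0,11); WM=2
i=1 t=16 v=9: → [11,22); WM=16; [0,11) fires=4
i=2 t=18 v=8: → [11,22); WM=18
i=3 t=20 v=6: → [11,22); WM=20
i=4 t=2 v=1: DROP (t<20-0); WM=20
i=5 t=17 v=8: DROP (t<20-0); WM=20
i=6 t=24 v=8: → [22,33); WM=24; [11,22) fires=9
i=7 t=26 v=8: → [22,33); WM=26
i=8 t=27 v=6: → [22,33); WM=27
i=9 t=27 v=7: → [22,33); WM=27
i=10 t=39 v=6: → [33,44); WM=39; [22,33) fires=8
i=11 t=32 v=8: DROP (t<39-0); WM=39
i=12 t=22 v=5: DROP (t<39-0); WM=39
i=13 t=43 v=5: → [33,44); WM=43
i=14 t=47 v=6: → [44,55); WM=47; [33,44) fires=6
i=15 t=48 v=1: → [44,55); WM=48
i=16 t=46 v=4: DROP (t<48-0); WM=48
i=17 t=54 v=3: → [44,55); WM=54
i=18 t=51 v=7: DROP (t<54-0); WM=54
i=19 t=33 v=2: DROP (t<54-0); WM=54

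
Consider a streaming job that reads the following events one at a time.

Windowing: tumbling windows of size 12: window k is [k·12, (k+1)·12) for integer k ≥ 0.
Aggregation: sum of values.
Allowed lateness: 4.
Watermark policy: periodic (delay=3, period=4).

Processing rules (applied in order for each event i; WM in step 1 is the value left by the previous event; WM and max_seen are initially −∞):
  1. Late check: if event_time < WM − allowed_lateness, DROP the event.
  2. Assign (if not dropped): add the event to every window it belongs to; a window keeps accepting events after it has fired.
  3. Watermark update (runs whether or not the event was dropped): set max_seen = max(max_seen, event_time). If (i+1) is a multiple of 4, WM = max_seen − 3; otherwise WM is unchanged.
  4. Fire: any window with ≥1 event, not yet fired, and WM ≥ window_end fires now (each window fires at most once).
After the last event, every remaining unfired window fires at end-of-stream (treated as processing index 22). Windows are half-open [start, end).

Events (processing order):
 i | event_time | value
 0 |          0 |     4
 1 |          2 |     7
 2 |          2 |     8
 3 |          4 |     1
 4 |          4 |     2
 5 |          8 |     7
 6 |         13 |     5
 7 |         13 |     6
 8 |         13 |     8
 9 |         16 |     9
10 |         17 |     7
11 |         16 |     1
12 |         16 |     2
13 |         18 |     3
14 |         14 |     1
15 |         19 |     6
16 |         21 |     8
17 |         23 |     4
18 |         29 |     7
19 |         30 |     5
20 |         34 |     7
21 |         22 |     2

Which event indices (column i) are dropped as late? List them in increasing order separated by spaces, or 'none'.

i=0 t=0 v=4: → [0,12); WM=−∞
i=1 t=2 v=7: → [0,12); WM=−∞
i=2 t=2 v=8: → [0,12); WM=−∞
i=3 t=4 v=1: → [0,12); WM=1
i=4 t=4 v=2: → [0,12); WM=1
i=5 t=8 v=7: → [0,12); WM=1
i=6 t=13 v=5: → [12,24); WM=1
i=7 t=13 v=6: → [12,24); WM=10
i=8 t=13 v=8: → [12,24); WM=10
i=9 t=16 v=9: → [12,24); WM=10
i=10 t=17 v=7: → [12,24); WM=10
i=11 t=16 v=1: → [12,24); WM=14; [0,12) fires=29
i=12 t=16 v=2: → [12,24); WM=14
i=13 t=18 v=3: → [12,24); WM=14
i=14 t=14 v=1: → [12,24); WM=14
i=15 t=19 v=6: → [12,24); WM=16
i=16 t=21 v=8: → [12,24); WM=16
i=17 t=23 v=4: → [12,24); WM=16
i=18 t=29 v=7: → [24,36); WM=16
i=19 t=30 v=5: → [24,36); WM=27; [12,24) fires=60
i=20 t=34 v=7: → [24,36); WM=27
i=21 t=22 v=2: DROP (t<27-4); WM=27

21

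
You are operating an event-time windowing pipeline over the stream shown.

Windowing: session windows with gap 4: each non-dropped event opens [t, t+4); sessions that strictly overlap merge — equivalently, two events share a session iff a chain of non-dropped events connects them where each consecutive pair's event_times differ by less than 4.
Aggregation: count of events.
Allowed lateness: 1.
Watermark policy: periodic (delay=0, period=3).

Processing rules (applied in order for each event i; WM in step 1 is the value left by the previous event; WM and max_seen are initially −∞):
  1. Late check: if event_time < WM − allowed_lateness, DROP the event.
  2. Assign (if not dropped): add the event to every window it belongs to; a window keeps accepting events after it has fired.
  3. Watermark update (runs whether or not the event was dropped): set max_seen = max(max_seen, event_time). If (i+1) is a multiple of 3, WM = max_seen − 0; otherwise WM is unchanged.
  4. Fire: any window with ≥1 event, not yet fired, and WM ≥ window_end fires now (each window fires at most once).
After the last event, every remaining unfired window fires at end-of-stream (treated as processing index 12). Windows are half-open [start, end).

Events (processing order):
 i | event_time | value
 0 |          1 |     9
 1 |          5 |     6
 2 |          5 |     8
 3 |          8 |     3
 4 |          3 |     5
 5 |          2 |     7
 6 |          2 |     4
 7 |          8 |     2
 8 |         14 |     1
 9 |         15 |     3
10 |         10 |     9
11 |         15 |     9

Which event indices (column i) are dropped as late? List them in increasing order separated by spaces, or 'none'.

4 5 6 10

i=0 t=1 v=9: → [1,5); WM=−∞
i=1 t=5 v=6: → [5,9); WM=−∞
i=2 t=5 v=8: → [5,9); WM=5
i=3 t=8 v=3: → [5,12); WM=5
i=4 t=3 v=5: DROP (t<5-1); WM=5
i=5 t=2 v=7: DROP (t<5-1); WM=8
i=6 t=2 v=4: DROP (t<8-1); WM=8
i=7 t=8 v=2: → [5,12); WM=8
i=8 t=14 v=1: → [14,18); WM=14
i=9 t=15 v=3: → [14,19); WM=14
i=10 t=10 v=9: DROP (t<14-1); WM=14
i=11 t=15 v=9: → [14,19); WM=15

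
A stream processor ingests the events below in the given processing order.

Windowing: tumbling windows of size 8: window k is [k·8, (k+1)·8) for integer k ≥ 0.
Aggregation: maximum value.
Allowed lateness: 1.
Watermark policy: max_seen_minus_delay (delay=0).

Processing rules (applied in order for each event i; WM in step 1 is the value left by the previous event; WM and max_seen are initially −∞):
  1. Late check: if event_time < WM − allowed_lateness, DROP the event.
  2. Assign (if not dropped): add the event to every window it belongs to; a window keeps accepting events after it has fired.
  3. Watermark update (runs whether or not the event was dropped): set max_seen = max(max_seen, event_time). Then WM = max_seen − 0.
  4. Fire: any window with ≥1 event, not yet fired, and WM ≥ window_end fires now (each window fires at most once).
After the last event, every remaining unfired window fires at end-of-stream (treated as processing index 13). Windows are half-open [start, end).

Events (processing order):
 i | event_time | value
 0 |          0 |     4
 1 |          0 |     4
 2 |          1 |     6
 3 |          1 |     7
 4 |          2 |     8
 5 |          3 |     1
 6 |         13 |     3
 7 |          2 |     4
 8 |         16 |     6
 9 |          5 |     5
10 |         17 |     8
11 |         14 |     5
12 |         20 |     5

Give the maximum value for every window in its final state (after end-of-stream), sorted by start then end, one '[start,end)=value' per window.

[0,8)=8 [8,16)=3 [16,24)=8

i=0 t=0 v=4: → [0,8); WM=0
i=1 t=0 v=4: → [0,8); WM=0
i=2 t=1 v=6: → [0,8); WM=1
i=3 t=1 v=7: → [0,8); WM=1
i=4 t=2 v=8: → [0,8); WM=2
i=5 t=3 v=1: → [0,8); WM=3
i=6 t=13 v=3: → [8,16); WM=13; [0,8) fires=8
i=7 t=2 v=4: DROP (t<13-1); WM=13
i=8 t=16 v=6: → [16,24); WM=16; [8,16) fires=3
i=9 t=5 v=5: DROP (t<16-1); WM=16
i=10 t=17 v=8: → [16,24); WM=17
i=11 t=14 v=5: DROP (t<17-1); WM=17
i=12 t=20 v=5: → [16,24); WM=20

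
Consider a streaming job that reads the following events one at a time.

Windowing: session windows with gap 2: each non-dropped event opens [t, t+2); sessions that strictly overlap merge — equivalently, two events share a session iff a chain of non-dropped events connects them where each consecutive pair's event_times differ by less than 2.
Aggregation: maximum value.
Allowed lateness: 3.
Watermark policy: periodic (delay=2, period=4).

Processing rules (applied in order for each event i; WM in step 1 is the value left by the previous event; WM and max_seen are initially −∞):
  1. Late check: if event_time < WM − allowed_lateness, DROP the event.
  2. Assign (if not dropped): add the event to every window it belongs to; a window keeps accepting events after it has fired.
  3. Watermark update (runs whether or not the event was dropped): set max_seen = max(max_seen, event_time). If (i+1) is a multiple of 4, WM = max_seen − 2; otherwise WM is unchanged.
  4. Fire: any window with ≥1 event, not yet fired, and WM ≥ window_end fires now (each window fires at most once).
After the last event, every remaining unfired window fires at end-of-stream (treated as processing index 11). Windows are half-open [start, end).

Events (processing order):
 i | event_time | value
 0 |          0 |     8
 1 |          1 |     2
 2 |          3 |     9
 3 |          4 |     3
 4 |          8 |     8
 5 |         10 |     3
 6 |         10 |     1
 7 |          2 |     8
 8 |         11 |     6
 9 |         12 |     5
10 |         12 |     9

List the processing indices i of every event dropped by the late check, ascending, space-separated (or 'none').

none

i=0 t=0 v=8: → [0,2); WM=−∞
i=1 t=1 v=2: → [0,3); WM=−∞
i=2 t=3 v=9: → [3,5); WM=−∞
i=3 t=4 v=3: → [3,6); WM=2
i=4 t=8 v=8: → [8,10); WM=2
i=5 t=10 v=3: → [10,12); WM=2
i=6 t=10 v=1: → [10,12); WM=2
i=7 t=2 v=8: → [0,6); WM=8
i=8 t=11 v=6: → [10,13); WM=8
i=9 t=12 v=5: → [10,14); WM=8
i=10 t=12 v=9: → [10,14); WM=8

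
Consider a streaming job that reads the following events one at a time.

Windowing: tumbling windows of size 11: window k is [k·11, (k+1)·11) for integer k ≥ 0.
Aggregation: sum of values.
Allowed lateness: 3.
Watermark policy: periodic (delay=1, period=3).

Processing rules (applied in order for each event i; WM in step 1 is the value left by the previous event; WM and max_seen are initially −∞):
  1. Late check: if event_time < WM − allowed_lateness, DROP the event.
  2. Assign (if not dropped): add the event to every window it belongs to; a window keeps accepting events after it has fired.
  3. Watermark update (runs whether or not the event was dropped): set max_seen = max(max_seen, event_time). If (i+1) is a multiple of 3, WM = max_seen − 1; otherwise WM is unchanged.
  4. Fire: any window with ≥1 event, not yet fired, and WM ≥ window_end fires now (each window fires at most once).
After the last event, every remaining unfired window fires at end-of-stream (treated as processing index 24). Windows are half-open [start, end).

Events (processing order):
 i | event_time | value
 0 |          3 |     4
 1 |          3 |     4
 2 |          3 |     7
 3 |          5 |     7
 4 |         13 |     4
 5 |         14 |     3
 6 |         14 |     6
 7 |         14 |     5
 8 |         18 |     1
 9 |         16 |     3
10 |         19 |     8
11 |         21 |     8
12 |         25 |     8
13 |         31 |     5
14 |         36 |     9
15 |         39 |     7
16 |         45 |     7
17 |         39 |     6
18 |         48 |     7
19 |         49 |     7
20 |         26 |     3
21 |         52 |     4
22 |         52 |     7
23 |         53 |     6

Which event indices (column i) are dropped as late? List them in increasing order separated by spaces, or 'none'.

i=0 t=3 v=4: → [0,11); WM=−∞
i=1 t=3 v=4: → [0,11); WM=−∞
i=2 t=3 v=7: → [0,11); WM=2
i=3 t=5 v=7: → [0,11); WM=2
i=4 t=13 v=4: → [11,22); WM=2
i=5 t=14 v=3: → [11,22); WM=13; [0,11) fires=22
i=6 t=14 v=6: → [11,22); WM=13
i=7 t=14 v=5: → [11,22); WM=13
i=8 t=18 v=1: → [11,22); WM=17
i=9 t=16 v=3: → [11,22); WM=17
i=10 t=19 v=8: → [11,22); WM=17
i=11 t=21 v=8: → [11,22); WM=20
i=12 t=25 v=8: → [22,33); WM=20
i=13 t=31 v=5: → [22,33); WM=20
i=14 t=36 v=9: → [33,44); WM=35; [11,22) fires=38 [22,33) fires=13
i=15 t=39 v=7: → [33,44); WM=35
i=16 t=45 v=7: → [44,55); WM=35
i=17 t=39 v=6: → [33,44); WM=44; [33,44) fires=22
i=18 t=48 v=7: → [44,55); WM=44
i=19 t=49 v=7: → [44,55); WM=44
i=20 t=26 v=3: DROP (t<44-3); WM=48
i=21 t=52 v=4: → [44,55); WM=48
i=22 t=52 v=7: → [44,55); WM=48
i=23 t=53 v=6: → [44,55); WM=52

20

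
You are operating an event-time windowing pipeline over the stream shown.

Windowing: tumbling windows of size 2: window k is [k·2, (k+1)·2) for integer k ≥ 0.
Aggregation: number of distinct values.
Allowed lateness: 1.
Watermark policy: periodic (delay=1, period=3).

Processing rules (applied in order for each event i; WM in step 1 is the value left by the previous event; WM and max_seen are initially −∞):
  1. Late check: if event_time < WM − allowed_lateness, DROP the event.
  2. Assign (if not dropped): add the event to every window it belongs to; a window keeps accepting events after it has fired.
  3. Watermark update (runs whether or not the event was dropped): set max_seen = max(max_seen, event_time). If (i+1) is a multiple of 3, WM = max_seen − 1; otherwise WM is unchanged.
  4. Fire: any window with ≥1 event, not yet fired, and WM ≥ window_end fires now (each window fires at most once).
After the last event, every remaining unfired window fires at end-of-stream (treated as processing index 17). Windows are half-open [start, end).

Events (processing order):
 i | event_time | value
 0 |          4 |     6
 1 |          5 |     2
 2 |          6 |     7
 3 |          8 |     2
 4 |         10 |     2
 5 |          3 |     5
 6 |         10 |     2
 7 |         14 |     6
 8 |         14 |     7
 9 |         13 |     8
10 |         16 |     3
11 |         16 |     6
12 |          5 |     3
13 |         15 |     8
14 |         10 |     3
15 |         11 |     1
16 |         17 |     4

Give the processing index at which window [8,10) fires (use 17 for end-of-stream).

i=0 t=4 v=6: → [4,6); WM=−∞
i=1 t=5 v=2: → [4,6); WM=−∞
i=2 t=6 v=7: → [6,8); WM=5
i=3 t=8 v=2: → [8,10); WM=5
i=4 t=10 v=2: → [10,12); WM=5
i=5 t=3 v=5: DROP (t<5-1); WM=9; [4,6) fires=2 [6,8) fires=1
i=6 t=10 v=2: → [10,12); WM=9
i=7 t=14 v=6: → [14,16); WM=9
i=8 t=14 v=7: → [14,16); WM=13; [8,10) fires=1 [10,12) fires=1
i=9 t=13 v=8: → [12,14); WM=13
i=10 t=16 v=3: → [16,18); WM=13
i=11 t=16 v=6: → [16,18); WM=15; [12,14) fires=1
i=12 t=5 v=3: DROP (t<15-1); WM=15
i=13 t=15 v=8: → [14,16); WM=15
i=14 t=10 v=3: DROP (t<15-1); WM=15
i=15 t=11 v=1: DROP (t<15-1); WM=15
i=16 t=17 v=4: → [16,18); WM=15

8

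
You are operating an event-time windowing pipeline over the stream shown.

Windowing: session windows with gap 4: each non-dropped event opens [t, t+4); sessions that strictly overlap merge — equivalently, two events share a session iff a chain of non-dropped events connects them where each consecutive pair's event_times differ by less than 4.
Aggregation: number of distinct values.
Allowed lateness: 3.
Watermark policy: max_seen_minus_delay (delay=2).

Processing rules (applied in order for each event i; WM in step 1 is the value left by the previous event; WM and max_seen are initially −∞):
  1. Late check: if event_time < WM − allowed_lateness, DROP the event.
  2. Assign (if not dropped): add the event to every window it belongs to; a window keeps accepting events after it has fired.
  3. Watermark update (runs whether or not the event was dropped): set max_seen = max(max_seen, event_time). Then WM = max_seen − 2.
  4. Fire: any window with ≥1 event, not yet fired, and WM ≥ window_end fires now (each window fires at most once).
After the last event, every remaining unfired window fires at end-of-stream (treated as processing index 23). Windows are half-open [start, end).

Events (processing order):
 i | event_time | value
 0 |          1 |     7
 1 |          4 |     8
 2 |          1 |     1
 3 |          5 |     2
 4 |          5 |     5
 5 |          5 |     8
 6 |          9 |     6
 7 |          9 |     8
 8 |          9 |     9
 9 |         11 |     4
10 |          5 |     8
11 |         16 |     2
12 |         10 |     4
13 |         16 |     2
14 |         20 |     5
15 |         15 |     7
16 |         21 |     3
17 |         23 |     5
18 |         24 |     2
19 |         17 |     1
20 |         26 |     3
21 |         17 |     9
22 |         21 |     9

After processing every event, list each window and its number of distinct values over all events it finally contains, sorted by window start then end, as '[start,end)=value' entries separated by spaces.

i=0 t=1 v=7: → [1,5); WM=-1
i=1 t=4 v=8: → [1,8); WM=2
i=2 t=1 v=1: → [1,8); WM=2
i=3 t=5 v=2: → [1,9); WM=3
i=4 t=5 v=5: → [1,9); WM=3
i=5 t=5 v=8: → [1,9); WM=3
i=6 t=9 v=6: → [9,13); WM=7
i=7 t=9 v=8: → [9,13); WM=7
i=8 t=9 v=9: → [9,13); WM=7
i=9 t=11 v=4: → [9,15); WM=9
i=10 t=5 v=8: DROP (t<9-3); WM=9
i=11 t=16 v=2: → [16,20); WM=14
i=12 t=10 v=4: DROP (t<14-3); WM=14
i=13 t=16 v=2: → [16,20); WM=14
i=14 t=20 v=5: → [20,24); WM=18
i=15 t=15 v=7: → [15,20); WM=18
i=16 t=21 v=3: → [20,25); WM=19
i=17 t=23 v=5: → [20,27); WM=21
i=18 t=24 v=2: → [20,28); WM=22
i=19 t=17 v=1: DROP (t<22-3); WM=22
i=20 t=26 v=3: → [20,30); WM=24
i=21 t=17 v=9: DROP (t<24-3); WM=24
i=22 t=21 v=9: → [20,30); WM=24

[1,9)=5 [9,15)=4 [15,20)=2 [20,30)=4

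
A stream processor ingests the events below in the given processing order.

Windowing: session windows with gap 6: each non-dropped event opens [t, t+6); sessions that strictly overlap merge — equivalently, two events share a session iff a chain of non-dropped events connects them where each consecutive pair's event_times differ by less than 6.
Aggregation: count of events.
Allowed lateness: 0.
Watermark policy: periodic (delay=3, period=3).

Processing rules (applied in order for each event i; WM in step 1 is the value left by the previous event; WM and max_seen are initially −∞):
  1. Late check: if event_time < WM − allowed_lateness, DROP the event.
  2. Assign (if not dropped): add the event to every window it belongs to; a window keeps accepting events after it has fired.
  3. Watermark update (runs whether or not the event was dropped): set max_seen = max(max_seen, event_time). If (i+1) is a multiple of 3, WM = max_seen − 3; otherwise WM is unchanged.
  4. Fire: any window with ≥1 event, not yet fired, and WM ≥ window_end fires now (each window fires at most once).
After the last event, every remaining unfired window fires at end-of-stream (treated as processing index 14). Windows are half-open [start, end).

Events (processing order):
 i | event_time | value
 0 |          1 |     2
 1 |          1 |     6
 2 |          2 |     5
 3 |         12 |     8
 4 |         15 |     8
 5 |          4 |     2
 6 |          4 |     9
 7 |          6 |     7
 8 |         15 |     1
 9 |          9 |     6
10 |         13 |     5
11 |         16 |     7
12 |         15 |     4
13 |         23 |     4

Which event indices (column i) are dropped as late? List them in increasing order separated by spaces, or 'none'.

i=0 t=1 v=2: → [1,7); WM=−∞
i=1 t=1 v=6: → [1,7); WM=−∞
i=2 t=2 v=5: → [1,8); WM=-1
i=3 t=12 v=8: → [12,18); WM=-1
i=4 t=15 v=8: → [12,21); WM=-1
i=5 t=4 v=2: → [1,10); WM=12
i=6 t=4 v=9: DROP (t<12-0); WM=12
i=7 t=6 v=7: DROP (t<12-0); WM=12
i=8 t=15 v=1: → [12,21); WM=12
i=9 t=9 v=6: DROP (t<12-0); WM=12
i=10 t=13 v=5: → [12,21); WM=12
i=11 t=16 v=7: → [12,22); WM=13
i=12 t=15 v=4: → [12,22); WM=13
i=13 t=23 v=4: → [23,29); WM=13

6 7 9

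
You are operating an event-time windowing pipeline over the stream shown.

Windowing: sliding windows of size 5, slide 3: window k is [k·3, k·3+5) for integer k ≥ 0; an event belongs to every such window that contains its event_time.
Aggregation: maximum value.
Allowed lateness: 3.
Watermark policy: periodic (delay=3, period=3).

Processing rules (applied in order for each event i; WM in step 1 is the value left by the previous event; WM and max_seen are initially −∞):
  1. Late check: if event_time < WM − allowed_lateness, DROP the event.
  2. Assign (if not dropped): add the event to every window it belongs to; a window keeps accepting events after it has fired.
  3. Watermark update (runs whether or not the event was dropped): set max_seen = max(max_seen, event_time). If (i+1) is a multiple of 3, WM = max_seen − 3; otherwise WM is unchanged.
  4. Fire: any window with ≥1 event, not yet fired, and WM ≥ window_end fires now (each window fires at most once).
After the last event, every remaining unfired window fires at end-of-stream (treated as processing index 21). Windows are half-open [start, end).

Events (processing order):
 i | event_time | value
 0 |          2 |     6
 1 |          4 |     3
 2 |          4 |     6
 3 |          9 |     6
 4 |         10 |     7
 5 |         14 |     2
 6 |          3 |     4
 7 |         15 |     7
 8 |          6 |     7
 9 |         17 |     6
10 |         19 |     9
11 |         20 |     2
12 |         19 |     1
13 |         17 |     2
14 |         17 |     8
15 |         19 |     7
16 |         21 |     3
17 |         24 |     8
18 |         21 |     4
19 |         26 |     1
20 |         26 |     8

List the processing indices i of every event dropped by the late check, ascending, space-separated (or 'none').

6 8

i=0 t=2 v=6: → [0,5); WM=−∞
i=1 t=4 v=3: → [3,8),[0,5); WM=−∞
i=2 t=4 v=6: → [3,8),[0,5); WM=1
i=3 t=9 v=6: → [9,14),[6,11); WM=1
i=4 t=10 v=7: → [9,14),[6,11); WM=1
i=5 t=14 v=2: → [12,17); WM=11; [0,5) fires=6 [3,8) fires=6 [6,11) fires=7
i=6 t=3 v=4: DROP (t<11-3); WM=11
i=7 t=15 v=7: → [15,20),[12,17); WM=11
i=8 t=6 v=7: DROP (t<11-3); WM=12
i=9 t=17 v=6: → [15,20); WM=12
i=10 t=19 v=9: → [18,23),[15,20); WM=12
i=11 t=20 v=2: → [18,23); WM=17; [9,14) fires=7 [12,17) fires=7
i=12 t=19 v=1: → [18,23),[15,20); WM=17
i=13 t=17 v=2: → [15,20); WM=17
i=14 t=17 v=8: → [15,20); WM=17
i=15 t=19 v=7: → [18,23),[15,20); WM=17
i=16 t=21 v=3: → [21,26),[18,23); WM=17
i=17 t=24 v=8: → [24,29),[21,26); WM=21; [15,20) fires=9
i=18 t=21 v=4: → [21,26),[18,23); WM=21
i=19 t=26 v=1: → [24,29); WM=21
i=20 t=26 v=8: → [24,29); WM=23; [18,23) fires=9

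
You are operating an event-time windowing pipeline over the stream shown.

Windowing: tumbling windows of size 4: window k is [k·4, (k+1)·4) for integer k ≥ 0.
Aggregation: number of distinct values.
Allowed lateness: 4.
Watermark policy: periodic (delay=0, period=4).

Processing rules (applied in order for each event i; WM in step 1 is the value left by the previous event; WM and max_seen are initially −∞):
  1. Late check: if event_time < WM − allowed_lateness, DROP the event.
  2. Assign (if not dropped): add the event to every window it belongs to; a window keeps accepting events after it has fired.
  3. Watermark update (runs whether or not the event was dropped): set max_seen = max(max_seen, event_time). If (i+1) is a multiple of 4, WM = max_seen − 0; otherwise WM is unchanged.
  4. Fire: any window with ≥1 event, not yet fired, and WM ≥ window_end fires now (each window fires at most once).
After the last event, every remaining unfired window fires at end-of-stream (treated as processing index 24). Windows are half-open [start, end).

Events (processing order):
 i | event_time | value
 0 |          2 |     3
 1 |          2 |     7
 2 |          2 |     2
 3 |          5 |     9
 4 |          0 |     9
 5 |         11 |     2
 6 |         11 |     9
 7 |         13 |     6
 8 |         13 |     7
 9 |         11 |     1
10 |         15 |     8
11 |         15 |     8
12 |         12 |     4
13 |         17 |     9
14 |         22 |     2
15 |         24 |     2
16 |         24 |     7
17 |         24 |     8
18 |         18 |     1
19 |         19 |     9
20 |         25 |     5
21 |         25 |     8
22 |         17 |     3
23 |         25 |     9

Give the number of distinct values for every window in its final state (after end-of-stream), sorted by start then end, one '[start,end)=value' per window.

i=0 t=2 v=3: → [0,4); WM=−∞
i=1 t=2 v=7: → [0,4); WM=−∞
i=2 t=2 v=2: → [0,4); WM=−∞
i=3 t=5 v=9: → [4,8); WM=5; [0,4) fires=3
i=4 t=0 v=9: DROP (t<5-4); WM=5
i=5 t=11 v=2: → [8,12); WM=5
i=6 t=11 v=9: → [8,12); WM=5
i=7 t=13 v=6: → [12,16); WM=13; [4,8) fires=1 [8,12) fires=2
i=8 t=13 v=7: → [12,16); WM=13
i=9 t=11 v=1: → [8,12); WM=13
i=10 t=15 v=8: → [12,16); WM=13
i=11 t=15 v=8: → [12,16); WM=15
i=12 t=12 v=4: → [12,16); WM=15
i=13 t=17 v=9: → [16,20); WM=15
i=14 t=22 v=2: → [20,24); WM=15
i=15 t=24 v=2: → [24,28); WM=24; [12,16) fires=4 [16,20) fires=1 [20,24) fires=1
i=16 t=24 v=7: → [24,28); WM=24
i=17 t=24 v=8: → [24,28); WM=24
i=18 t=18 v=1: DROP (t<24-4); WM=24
i=19 t=19 v=9: DROP (t<24-4); WM=24
i=20 t=25 v=5: → [24,28); WM=24
i=21 t=25 v=8: → [24,28); WM=24
i=22 t=17 v=3: DROP (t<24-4); WM=24
i=23 t=25 v=9: → [24,28); WM=25

[0,4)=3 [4,8)=1 [8,12)=3 [12,16)=4 [16,20)=1 [20,24)=1 [24,28)=5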